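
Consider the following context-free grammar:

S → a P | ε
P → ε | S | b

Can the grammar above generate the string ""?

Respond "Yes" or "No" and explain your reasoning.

Yes - a valid derivation exists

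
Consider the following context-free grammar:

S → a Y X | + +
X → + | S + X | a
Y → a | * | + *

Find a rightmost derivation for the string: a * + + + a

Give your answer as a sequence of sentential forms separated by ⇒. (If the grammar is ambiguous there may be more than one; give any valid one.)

S ⇒ a Y X ⇒ a Y S + X ⇒ a Y S + a ⇒ a Y + + + a ⇒ a * + + + a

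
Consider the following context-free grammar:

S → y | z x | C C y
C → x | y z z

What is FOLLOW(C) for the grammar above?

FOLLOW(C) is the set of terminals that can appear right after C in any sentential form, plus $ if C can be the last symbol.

We compute FOLLOW(C) using the standard algorithm.
FOLLOW(S) starts with {$}.
FIRST(C) = {x, y}
FIRST(S) = {x, y, z}
FOLLOW(C) = {x, y}
FOLLOW(S) = {$}
Therefore, FOLLOW(C) = {x, y}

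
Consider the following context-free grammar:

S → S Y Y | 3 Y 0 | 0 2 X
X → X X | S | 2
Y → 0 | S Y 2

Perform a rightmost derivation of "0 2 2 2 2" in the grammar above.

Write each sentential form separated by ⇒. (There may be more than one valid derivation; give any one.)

S ⇒ 0 2 X ⇒ 0 2 X X ⇒ 0 2 X X X ⇒ 0 2 X X 2 ⇒ 0 2 X 2 2 ⇒ 0 2 2 2 2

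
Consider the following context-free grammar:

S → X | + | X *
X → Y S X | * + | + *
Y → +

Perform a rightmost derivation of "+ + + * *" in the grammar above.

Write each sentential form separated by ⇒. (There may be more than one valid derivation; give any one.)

S ⇒ X * ⇒ Y S X * ⇒ Y S + * * ⇒ Y + + * * ⇒ + + + * *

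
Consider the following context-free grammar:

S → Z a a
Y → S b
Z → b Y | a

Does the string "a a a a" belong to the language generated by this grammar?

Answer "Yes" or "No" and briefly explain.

No - no valid derivation exists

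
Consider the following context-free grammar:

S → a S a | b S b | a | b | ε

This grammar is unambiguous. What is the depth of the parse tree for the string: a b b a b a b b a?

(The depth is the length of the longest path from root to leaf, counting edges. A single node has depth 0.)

5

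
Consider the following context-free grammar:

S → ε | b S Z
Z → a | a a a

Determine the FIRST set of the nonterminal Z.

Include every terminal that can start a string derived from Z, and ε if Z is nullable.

We compute FIRST(Z) using the standard algorithm.
FIRST(S) = {b, ε}
FIRST(Z) = {a}
Therefore, FIRST(Z) = {a}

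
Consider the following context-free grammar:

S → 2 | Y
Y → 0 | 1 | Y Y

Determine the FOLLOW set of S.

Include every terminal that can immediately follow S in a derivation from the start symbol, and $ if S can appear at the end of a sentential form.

We compute FOLLOW(S) using the standard algorithm.
FOLLOW(S) starts with {$}.
FIRST(S) = {0, 1, 2}
FIRST(Y) = {0, 1}
FOLLOW(S) = {$}
FOLLOW(Y) = {$, 0, 1}
Therefore, FOLLOW(S) = {$}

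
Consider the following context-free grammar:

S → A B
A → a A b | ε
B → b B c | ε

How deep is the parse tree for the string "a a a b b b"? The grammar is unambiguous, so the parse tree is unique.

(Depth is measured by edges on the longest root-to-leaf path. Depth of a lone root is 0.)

5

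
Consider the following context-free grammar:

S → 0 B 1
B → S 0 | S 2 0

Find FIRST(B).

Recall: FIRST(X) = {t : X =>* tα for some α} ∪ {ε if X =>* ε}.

We compute FIRST(B) using the standard algorithm.
FIRST(B) = {0}
FIRST(S) = {0}
Therefore, FIRST(B) = {0}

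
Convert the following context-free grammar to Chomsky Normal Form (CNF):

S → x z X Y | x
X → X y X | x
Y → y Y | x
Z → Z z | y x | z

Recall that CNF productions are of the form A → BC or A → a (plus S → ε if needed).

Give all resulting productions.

TX → x; TZ → z; S → x; TY → y; X → x; Y → x; Z → z; S → TX X0; X0 → TZ X1; X1 → X Y; X → X X2; X2 → TY X; Y → TY Y; Z → Z TZ; Z → TY TX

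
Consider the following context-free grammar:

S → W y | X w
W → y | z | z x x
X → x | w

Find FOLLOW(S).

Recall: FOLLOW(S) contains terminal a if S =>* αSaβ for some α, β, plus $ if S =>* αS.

We compute FOLLOW(S) using the standard algorithm.
FOLLOW(S) starts with {$}.
FIRST(S) = {w, x, y, z}
FIRST(W) = {y, z}
FIRST(X) = {w, x}
FOLLOW(S) = {$}
FOLLOW(W) = {y}
FOLLOW(X) = {w}
Therefore, FOLLOW(S) = {$}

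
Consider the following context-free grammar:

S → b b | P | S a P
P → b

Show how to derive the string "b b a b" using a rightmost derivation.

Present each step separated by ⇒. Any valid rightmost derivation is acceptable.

S ⇒ S a P ⇒ S a b ⇒ b b a b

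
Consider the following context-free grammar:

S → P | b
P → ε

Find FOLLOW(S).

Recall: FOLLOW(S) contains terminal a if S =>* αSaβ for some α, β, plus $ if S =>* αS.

We compute FOLLOW(S) using the standard algorithm.
FOLLOW(S) starts with {$}.
FIRST(P) = {ε}
FIRST(S) = {b, ε}
FOLLOW(P) = {$}
FOLLOW(S) = {$}
Therefore, FOLLOW(S) = {$}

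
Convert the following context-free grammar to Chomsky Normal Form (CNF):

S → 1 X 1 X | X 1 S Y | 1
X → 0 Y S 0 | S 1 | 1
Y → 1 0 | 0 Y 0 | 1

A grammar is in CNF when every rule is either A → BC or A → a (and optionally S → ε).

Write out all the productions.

T1 → 1; S → 1; T0 → 0; X → 1; Y → 1; S → T1 X0; X0 → X X1; X1 → T1 X; S → X X2; X2 → T1 X3; X3 → S Y; X → T0 X4; X4 → Y X5; X5 → S T0; X → S T1; Y → T1 T0; Y → T0 X6; X6 → Y T0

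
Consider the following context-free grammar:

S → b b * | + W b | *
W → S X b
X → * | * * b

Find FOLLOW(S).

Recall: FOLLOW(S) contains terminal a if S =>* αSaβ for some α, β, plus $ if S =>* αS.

We compute FOLLOW(S) using the standard algorithm.
FOLLOW(S) starts with {$}.
FIRST(S) = {*, +, b}
FIRST(W) = {*, +, b}
FIRST(X) = {*}
FOLLOW(S) = {$, *}
FOLLOW(W) = {b}
FOLLOW(X) = {b}
Therefore, FOLLOW(S) = {$, *}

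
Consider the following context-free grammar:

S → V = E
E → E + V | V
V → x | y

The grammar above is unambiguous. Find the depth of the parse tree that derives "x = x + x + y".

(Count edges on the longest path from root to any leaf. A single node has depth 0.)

5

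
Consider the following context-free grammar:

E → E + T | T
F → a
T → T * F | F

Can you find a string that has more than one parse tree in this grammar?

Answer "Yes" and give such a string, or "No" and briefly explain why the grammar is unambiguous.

No - the grammar is unambiguous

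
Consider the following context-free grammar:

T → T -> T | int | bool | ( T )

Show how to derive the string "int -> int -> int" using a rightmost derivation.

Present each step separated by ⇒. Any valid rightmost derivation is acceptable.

T ⇒ T -> T ⇒ T -> T -> T ⇒ T -> T -> int ⇒ T -> int -> int ⇒ int -> int -> int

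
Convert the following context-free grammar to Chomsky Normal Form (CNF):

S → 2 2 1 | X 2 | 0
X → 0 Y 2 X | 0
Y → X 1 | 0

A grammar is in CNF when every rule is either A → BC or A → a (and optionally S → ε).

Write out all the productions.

T2 → 2; T1 → 1; S → 0; T0 → 0; X → 0; Y → 0; S → T2 X0; X0 → T2 T1; S → X T2; X → T0 X1; X1 → Y X2; X2 → T2 X; Y → X T1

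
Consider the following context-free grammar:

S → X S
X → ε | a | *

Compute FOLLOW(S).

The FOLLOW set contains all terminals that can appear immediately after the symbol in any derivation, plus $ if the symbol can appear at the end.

We compute FOLLOW(S) using the standard algorithm.
FOLLOW(S) starts with {$}.
FIRST(S) = {*, a}
FIRST(X) = {*, a, ε}
FOLLOW(S) = {$}
FOLLOW(X) = {*, a}
Therefore, FOLLOW(S) = {$}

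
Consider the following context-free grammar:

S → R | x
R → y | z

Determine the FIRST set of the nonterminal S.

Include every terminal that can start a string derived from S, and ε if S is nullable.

We compute FIRST(S) using the standard algorithm.
FIRST(R) = {y, z}
FIRST(S) = {x, y, z}
Therefore, FIRST(S) = {x, y, z}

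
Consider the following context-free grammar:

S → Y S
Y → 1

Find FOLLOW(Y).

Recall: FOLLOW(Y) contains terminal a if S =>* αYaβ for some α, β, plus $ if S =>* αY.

We compute FOLLOW(Y) using the standard algorithm.
FOLLOW(S) starts with {$}.
FIRST(S) = {1}
FIRST(Y) = {1}
FOLLOW(S) = {$}
FOLLOW(Y) = {1}
Therefore, FOLLOW(Y) = {1}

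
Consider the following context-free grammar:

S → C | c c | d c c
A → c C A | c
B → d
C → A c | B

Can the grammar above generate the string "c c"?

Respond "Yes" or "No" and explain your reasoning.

Yes - a valid derivation exists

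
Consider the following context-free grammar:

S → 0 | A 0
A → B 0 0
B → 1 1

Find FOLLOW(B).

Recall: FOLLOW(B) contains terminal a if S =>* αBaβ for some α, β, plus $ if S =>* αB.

We compute FOLLOW(B) using the standard algorithm.
FOLLOW(S) starts with {$}.
FIRST(A) = {1}
FIRST(B) = {1}
FIRST(S) = {0, 1}
FOLLOW(A) = {0}
FOLLOW(B) = {0}
FOLLOW(S) = {$}
Therefore, FOLLOW(B) = {0}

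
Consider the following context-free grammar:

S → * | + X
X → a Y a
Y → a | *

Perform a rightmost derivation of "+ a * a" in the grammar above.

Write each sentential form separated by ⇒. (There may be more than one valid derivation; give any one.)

S ⇒ + X ⇒ + a Y a ⇒ + a * a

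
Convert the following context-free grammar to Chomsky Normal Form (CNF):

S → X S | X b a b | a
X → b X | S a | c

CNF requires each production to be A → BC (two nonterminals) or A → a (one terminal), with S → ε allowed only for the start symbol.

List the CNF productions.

TB → b; TA → a; S → a; X → c; S → X S; S → X X0; X0 → TB X1; X1 → TA TB; X → TB X; X → S TA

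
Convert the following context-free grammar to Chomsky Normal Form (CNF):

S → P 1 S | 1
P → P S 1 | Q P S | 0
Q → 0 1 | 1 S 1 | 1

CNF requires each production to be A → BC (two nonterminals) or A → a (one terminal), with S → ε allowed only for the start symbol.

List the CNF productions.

T1 → 1; S → 1; P → 0; T0 → 0; Q → 1; S → P X0; X0 → T1 S; P → P X1; X1 → S T1; P → Q X2; X2 → P S; Q → T0 T1; Q → T1 X3; X3 → S T1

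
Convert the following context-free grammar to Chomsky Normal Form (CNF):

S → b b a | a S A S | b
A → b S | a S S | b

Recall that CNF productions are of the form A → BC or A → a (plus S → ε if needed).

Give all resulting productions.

TB → b; TA → a; S → b; A → b; S → TB X0; X0 → TB TA; S → TA X1; X1 → S X2; X2 → A S; A → TB S; A → TA X3; X3 → S S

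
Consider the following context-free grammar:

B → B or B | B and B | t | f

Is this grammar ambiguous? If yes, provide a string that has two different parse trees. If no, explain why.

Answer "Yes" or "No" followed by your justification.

Yes - the string 't or t and f and f' has two distinct leftmost derivations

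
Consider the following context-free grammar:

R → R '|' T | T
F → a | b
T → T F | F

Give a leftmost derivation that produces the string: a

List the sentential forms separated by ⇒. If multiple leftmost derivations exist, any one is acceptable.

R ⇒ T ⇒ F ⇒ a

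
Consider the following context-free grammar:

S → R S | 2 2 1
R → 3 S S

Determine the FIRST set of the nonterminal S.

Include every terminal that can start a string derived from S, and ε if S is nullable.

We compute FIRST(S) using the standard algorithm.
FIRST(R) = {3}
FIRST(S) = {2, 3}
Therefore, FIRST(S) = {2, 3}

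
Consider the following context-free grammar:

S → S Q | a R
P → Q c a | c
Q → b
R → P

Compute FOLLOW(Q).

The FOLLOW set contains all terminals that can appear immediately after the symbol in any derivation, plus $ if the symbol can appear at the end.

We compute FOLLOW(Q) using the standard algorithm.
FOLLOW(S) starts with {$}.
FIRST(P) = {b, c}
FIRST(Q) = {b}
FIRST(R) = {b, c}
FIRST(S) = {a}
FOLLOW(P) = {$, b}
FOLLOW(Q) = {$, b, c}
FOLLOW(R) = {$, b}
FOLLOW(S) = {$, b}
Therefore, FOLLOW(Q) = {$, b, c}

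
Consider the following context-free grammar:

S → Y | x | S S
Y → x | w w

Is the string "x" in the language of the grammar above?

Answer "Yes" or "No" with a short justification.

Yes - a valid derivation exists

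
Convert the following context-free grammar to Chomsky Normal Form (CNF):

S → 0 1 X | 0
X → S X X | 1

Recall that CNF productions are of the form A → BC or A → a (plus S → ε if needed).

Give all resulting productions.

T0 → 0; T1 → 1; S → 0; X → 1; S → T0 X0; X0 → T1 X; X → S X1; X1 → X X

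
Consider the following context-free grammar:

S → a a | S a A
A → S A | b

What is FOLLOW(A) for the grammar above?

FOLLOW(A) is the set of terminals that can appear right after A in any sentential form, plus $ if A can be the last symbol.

We compute FOLLOW(A) using the standard algorithm.
FOLLOW(S) starts with {$}.
FIRST(A) = {a, b}
FIRST(S) = {a}
FOLLOW(A) = {$, a, b}
FOLLOW(S) = {$, a, b}
Therefore, FOLLOW(A) = {$, a, b}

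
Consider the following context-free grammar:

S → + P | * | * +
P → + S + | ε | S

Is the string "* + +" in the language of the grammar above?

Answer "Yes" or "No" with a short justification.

No - no valid derivation exists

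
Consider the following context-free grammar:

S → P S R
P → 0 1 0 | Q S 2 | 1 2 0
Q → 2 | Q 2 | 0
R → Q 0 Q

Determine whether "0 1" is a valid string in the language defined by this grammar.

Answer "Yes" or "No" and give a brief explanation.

No - no valid derivation exists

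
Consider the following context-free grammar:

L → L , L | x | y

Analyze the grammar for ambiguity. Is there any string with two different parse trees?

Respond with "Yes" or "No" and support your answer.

Yes - the string 'y , y , x , x' has two distinct parse trees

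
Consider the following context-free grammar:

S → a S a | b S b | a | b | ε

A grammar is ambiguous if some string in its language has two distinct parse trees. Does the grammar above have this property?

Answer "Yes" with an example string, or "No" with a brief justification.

No - the grammar is unambiguous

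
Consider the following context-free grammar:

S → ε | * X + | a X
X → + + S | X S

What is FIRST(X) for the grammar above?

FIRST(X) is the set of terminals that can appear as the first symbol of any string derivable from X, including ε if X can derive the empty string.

We compute FIRST(X) using the standard algorithm.
FIRST(S) = {*, a, ε}
FIRST(X) = {+}
Therefore, FIRST(X) = {+}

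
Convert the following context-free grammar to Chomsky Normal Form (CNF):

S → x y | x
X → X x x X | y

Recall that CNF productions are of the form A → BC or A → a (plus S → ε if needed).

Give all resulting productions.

TX → x; TY → y; S → x; X → y; S → TX TY; X → X X0; X0 → TX X1; X1 → TX X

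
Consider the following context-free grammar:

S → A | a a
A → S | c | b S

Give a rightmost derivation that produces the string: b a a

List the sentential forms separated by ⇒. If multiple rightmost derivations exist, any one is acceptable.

S ⇒ A ⇒ b S ⇒ b a a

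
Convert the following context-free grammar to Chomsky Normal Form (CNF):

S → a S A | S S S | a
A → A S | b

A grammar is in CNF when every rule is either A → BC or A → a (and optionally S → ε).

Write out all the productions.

TA → a; S → a; A → b; S → TA X0; X0 → S A; S → S X1; X1 → S S; A → A S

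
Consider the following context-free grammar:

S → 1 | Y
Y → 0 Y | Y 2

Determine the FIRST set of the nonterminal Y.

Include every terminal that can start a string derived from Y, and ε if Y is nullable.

We compute FIRST(Y) using the standard algorithm.
FIRST(S) = {0, 1}
FIRST(Y) = {0}
Therefore, FIRST(Y) = {0}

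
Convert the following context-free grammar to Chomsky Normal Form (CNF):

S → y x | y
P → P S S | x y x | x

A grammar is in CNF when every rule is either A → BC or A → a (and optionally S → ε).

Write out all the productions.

TY → y; TX → x; S → y; P → x; S → TY TX; P → P X0; X0 → S S; P → TX X1; X1 → TY TX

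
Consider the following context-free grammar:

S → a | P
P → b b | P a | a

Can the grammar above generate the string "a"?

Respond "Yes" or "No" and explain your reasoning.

Yes - a valid derivation exists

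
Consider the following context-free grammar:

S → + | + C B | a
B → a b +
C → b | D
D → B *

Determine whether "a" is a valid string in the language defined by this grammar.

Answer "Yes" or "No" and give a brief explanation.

Yes - a valid derivation exists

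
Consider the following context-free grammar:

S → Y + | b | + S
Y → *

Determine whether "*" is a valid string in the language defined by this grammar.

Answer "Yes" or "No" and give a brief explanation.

No - no valid derivation exists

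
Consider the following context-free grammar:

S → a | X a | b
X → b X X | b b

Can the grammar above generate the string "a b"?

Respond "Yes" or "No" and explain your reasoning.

No - no valid derivation exists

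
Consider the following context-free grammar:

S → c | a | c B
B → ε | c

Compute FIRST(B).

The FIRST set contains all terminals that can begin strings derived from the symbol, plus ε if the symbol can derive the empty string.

We compute FIRST(B) using the standard algorithm.
FIRST(B) = {c, ε}
FIRST(S) = {a, c}
Therefore, FIRST(B) = {c, ε}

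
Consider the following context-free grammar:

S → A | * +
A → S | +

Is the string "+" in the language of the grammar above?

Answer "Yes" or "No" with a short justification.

Yes - a valid derivation exists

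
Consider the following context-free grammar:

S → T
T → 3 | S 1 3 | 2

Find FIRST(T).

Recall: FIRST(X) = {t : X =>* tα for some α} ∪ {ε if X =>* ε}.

We compute FIRST(T) using the standard algorithm.
FIRST(S) = {2, 3}
FIRST(T) = {2, 3}
Therefore, FIRST(T) = {2, 3}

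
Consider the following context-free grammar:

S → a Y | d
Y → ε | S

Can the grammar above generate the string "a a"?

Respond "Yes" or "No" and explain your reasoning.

Yes - a valid derivation exists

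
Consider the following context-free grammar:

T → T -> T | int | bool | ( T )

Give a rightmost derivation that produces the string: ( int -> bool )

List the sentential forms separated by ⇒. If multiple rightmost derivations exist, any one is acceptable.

T ⇒ ( T ) ⇒ ( T -> T ) ⇒ ( T -> bool ) ⇒ ( int -> bool )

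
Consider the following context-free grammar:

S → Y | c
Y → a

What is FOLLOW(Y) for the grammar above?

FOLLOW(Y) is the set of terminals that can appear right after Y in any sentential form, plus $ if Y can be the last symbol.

We compute FOLLOW(Y) using the standard algorithm.
FOLLOW(S) starts with {$}.
FIRST(S) = {a, c}
FIRST(Y) = {a}
FOLLOW(S) = {$}
FOLLOW(Y) = {$}
Therefore, FOLLOW(Y) = {$}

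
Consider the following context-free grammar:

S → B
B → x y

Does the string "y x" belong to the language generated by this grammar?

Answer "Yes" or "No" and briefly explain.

No - no valid derivation exists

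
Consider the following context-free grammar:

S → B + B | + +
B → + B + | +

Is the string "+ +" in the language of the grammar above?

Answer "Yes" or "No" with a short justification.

Yes - a valid derivation exists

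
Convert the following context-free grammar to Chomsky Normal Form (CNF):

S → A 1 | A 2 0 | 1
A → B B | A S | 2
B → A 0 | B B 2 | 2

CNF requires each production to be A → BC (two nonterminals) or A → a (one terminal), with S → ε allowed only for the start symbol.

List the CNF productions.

T1 → 1; T2 → 2; T0 → 0; S → 1; A → 2; B → 2; S → A T1; S → A X0; X0 → T2 T0; A → B B; A → A S; B → A T0; B → B X1; X1 → B T2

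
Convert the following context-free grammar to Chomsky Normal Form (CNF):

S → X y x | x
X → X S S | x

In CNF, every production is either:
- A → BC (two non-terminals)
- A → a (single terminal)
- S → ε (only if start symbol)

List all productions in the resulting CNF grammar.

TY → y; TX → x; S → x; X → x; S → X X0; X0 → TY TX; X → X X1; X1 → S S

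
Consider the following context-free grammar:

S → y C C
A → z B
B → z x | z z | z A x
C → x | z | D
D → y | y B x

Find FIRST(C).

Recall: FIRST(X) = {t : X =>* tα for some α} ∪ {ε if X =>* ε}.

We compute FIRST(C) using the standard algorithm.
FIRST(A) = {z}
FIRST(B) = {z}
FIRST(C) = {x, y, z}
FIRST(D) = {y}
FIRST(S) = {y}
Therefore, FIRST(C) = {x, y, z}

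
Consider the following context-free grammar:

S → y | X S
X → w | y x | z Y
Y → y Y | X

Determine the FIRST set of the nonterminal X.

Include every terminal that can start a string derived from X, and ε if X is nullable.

We compute FIRST(X) using the standard algorithm.
FIRST(S) = {w, y, z}
FIRST(X) = {w, y, z}
FIRST(Y) = {w, y, z}
Therefore, FIRST(X) = {w, y, z}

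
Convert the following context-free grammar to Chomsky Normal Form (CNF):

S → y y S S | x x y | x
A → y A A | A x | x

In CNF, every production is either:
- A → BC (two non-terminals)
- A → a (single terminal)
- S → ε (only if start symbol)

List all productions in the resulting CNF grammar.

TY → y; TX → x; S → x; A → x; S → TY X0; X0 → TY X1; X1 → S S; S → TX X2; X2 → TX TY; A → TY X3; X3 → A A; A → A TX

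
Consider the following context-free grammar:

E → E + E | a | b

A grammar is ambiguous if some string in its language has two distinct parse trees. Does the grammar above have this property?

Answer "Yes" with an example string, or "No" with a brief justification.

Yes - the string 'b + b + b + b + b' has two distinct parse trees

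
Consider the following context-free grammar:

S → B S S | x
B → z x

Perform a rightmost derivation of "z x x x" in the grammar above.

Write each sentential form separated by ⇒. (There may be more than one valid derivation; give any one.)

S ⇒ B S S ⇒ B S x ⇒ B x x ⇒ z x x x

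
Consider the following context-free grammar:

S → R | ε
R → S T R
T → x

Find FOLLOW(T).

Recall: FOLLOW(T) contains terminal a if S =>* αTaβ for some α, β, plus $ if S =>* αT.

We compute FOLLOW(T) using the standard algorithm.
FOLLOW(S) starts with {$}.
FIRST(R) = {x}
FIRST(S) = {x, ε}
FIRST(T) = {x}
FOLLOW(R) = {$, x}
FOLLOW(S) = {$, x}
FOLLOW(T) = {x}
Therefore, FOLLOW(T) = {x}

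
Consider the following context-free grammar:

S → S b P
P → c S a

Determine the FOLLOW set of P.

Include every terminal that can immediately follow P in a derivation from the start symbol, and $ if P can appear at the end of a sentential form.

We compute FOLLOW(P) using the standard algorithm.
FOLLOW(S) starts with {$}.
FIRST(P) = {c}
FIRST(S) = {}
FOLLOW(P) = {$, a, b}
FOLLOW(S) = {$, a, b}
Therefore, FOLLOW(P) = {$, a, b}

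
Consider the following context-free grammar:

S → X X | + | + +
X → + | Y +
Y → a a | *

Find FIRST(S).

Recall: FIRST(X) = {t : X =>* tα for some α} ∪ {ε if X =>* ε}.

We compute FIRST(S) using the standard algorithm.
FIRST(S) = {*, +, a}
FIRST(X) = {*, +, a}
FIRST(Y) = {*, a}
Therefore, FIRST(S) = {*, +, a}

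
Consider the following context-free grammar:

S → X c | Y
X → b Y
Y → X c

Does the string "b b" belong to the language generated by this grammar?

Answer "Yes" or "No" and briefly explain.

No - no valid derivation exists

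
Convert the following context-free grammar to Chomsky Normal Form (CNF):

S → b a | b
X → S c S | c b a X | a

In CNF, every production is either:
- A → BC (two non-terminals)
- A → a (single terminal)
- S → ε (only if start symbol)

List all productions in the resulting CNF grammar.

TB → b; TA → a; S → b; TC → c; X → a; S → TB TA; X → S X0; X0 → TC S; X → TC X1; X1 → TB X2; X2 → TA X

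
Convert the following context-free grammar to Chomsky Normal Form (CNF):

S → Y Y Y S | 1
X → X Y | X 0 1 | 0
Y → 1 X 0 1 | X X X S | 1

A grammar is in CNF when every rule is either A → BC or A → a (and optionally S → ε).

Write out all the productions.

S → 1; T0 → 0; T1 → 1; X → 0; Y → 1; S → Y X0; X0 → Y X1; X1 → Y S; X → X Y; X → X X2; X2 → T0 T1; Y → T1 X3; X3 → X X4; X4 → T0 T1; Y → X X5; X5 → X X6; X6 → X S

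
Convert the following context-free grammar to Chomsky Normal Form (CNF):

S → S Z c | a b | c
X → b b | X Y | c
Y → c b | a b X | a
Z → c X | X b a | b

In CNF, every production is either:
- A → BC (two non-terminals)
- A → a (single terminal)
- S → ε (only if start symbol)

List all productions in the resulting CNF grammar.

TC → c; TA → a; TB → b; S → c; X → c; Y → a; Z → b; S → S X0; X0 → Z TC; S → TA TB; X → TB TB; X → X Y; Y → TC TB; Y → TA X1; X1 → TB X; Z → TC X; Z → X X2; X2 → TB TA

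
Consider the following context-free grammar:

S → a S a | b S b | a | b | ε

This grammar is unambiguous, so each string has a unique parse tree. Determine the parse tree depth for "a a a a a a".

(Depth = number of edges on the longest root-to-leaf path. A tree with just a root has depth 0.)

4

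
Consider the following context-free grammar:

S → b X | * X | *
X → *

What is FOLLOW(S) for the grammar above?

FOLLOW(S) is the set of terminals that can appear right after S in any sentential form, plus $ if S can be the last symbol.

We compute FOLLOW(S) using the standard algorithm.
FOLLOW(S) starts with {$}.
FIRST(S) = {*, b}
FIRST(X) = {*}
FOLLOW(S) = {$}
FOLLOW(X) = {$}
Therefore, FOLLOW(S) = {$}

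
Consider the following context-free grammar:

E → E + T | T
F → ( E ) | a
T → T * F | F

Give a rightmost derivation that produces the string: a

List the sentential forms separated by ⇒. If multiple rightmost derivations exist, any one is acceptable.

E ⇒ T ⇒ F ⇒ a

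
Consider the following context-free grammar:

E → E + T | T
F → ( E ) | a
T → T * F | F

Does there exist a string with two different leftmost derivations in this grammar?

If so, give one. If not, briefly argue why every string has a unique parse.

No - every string in the language has a unique leftmost derivation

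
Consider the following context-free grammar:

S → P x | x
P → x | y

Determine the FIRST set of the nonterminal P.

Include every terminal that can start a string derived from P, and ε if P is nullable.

We compute FIRST(P) using the standard algorithm.
FIRST(P) = {x, y}
FIRST(S) = {x, y}
Therefore, FIRST(P) = {x, y}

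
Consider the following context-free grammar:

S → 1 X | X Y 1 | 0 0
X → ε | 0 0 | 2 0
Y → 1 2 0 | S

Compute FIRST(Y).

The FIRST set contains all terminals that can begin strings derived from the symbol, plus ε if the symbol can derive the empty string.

We compute FIRST(Y) using the standard algorithm.
FIRST(S) = {0, 1, 2}
FIRST(X) = {0, 2, ε}
FIRST(Y) = {0, 1, 2}
Therefore, FIRST(Y) = {0, 1, 2}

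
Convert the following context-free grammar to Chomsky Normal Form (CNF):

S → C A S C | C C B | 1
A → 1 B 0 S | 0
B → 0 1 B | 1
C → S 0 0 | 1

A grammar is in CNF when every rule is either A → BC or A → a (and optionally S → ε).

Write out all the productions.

S → 1; T1 → 1; T0 → 0; A → 0; B → 1; C → 1; S → C X0; X0 → A X1; X1 → S C; S → C X2; X2 → C B; A → T1 X3; X3 → B X4; X4 → T0 S; B → T0 X5; X5 → T1 B; C → S X6; X6 → T0 T0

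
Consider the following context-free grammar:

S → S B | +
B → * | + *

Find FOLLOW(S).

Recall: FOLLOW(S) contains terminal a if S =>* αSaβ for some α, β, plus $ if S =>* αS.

We compute FOLLOW(S) using the standard algorithm.
FOLLOW(S) starts with {$}.
FIRST(B) = {*, +}
FIRST(S) = {+}
FOLLOW(B) = {$, *, +}
FOLLOW(S) = {$, *, +}
Therefore, FOLLOW(S) = {$, *, +}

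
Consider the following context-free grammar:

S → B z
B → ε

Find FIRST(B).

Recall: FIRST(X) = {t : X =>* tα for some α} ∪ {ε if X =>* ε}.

We compute FIRST(B) using the standard algorithm.
FIRST(B) = {ε}
FIRST(S) = {z}
Therefore, FIRST(B) = {ε}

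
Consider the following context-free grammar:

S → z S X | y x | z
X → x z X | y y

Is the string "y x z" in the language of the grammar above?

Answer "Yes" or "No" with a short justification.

No - no valid derivation exists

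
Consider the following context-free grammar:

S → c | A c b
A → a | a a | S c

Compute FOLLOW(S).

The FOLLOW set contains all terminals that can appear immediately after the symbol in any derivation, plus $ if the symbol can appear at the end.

We compute FOLLOW(S) using the standard algorithm.
FOLLOW(S) starts with {$}.
FIRST(A) = {a, c}
FIRST(S) = {a, c}
FOLLOW(A) = {c}
FOLLOW(S) = {$, c}
Therefore, FOLLOW(S) = {$, c}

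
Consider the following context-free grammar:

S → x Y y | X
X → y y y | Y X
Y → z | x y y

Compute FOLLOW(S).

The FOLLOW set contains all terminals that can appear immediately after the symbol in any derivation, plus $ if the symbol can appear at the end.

We compute FOLLOW(S) using the standard algorithm.
FOLLOW(S) starts with {$}.
FIRST(S) = {x, y, z}
FIRST(X) = {x, y, z}
FIRST(Y) = {x, z}
FOLLOW(S) = {$}
FOLLOW(X) = {$}
FOLLOW(Y) = {x, y, z}
Therefore, FOLLOW(S) = {$}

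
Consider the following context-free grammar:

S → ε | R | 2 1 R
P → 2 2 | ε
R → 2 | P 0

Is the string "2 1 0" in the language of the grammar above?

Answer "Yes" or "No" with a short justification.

Yes - a valid derivation exists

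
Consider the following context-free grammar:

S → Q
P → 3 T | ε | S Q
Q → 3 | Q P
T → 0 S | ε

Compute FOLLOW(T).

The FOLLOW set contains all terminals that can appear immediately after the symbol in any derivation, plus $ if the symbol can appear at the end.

We compute FOLLOW(T) using the standard algorithm.
FOLLOW(S) starts with {$}.
FIRST(P) = {3, ε}
FIRST(Q) = {3}
FIRST(S) = {3}
FIRST(T) = {0, ε}
FOLLOW(P) = {$, 3}
FOLLOW(Q) = {$, 3}
FOLLOW(S) = {$, 3}
FOLLOW(T) = {$, 3}
Therefore, FOLLOW(T) = {$, 3}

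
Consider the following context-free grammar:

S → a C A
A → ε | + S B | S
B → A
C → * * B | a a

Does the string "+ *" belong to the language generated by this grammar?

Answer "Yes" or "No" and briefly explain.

No - no valid derivation exists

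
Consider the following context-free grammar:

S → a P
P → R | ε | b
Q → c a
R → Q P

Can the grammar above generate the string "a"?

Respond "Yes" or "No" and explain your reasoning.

Yes - a valid derivation exists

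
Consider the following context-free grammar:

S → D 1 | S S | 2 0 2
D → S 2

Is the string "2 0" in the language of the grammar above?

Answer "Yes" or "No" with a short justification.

No - no valid derivation exists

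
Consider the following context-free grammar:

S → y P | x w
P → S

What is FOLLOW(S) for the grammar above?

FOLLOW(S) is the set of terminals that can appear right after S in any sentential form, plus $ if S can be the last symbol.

We compute FOLLOW(S) using the standard algorithm.
FOLLOW(S) starts with {$}.
FIRST(P) = {x, y}
FIRST(S) = {x, y}
FOLLOW(P) = {$}
FOLLOW(S) = {$}
Therefore, FOLLOW(S) = {$}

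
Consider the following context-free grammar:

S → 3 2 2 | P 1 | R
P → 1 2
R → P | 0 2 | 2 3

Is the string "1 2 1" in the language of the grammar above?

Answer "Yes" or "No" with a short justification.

Yes - a valid derivation exists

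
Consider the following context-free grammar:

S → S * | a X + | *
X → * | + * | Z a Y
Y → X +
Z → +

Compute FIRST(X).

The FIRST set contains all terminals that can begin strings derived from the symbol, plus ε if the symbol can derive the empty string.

We compute FIRST(X) using the standard algorithm.
FIRST(S) = {*, a}
FIRST(X) = {*, +}
FIRST(Y) = {*, +}
FIRST(Z) = {+}
Therefore, FIRST(X) = {*, +}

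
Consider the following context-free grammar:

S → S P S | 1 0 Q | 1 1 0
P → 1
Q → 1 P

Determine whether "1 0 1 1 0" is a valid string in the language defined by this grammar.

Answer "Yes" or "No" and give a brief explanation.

No - no valid derivation exists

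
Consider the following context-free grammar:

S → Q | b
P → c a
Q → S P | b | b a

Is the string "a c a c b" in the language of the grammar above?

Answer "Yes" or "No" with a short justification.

No - no valid derivation exists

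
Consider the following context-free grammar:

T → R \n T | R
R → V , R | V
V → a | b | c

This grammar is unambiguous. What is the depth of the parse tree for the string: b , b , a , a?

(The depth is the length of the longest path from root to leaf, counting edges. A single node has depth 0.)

6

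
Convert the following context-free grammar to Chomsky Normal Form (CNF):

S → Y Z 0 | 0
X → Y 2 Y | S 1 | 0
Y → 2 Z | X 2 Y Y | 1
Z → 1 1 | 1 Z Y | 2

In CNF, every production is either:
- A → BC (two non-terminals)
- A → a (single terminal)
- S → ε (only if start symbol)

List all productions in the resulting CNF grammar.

T0 → 0; S → 0; T2 → 2; T1 → 1; X → 0; Y → 1; Z → 2; S → Y X0; X0 → Z T0; X → Y X1; X1 → T2 Y; X → S T1; Y → T2 Z; Y → X X2; X2 → T2 X3; X3 → Y Y; Z → T1 T1; Z → T1 X4; X4 → Z Y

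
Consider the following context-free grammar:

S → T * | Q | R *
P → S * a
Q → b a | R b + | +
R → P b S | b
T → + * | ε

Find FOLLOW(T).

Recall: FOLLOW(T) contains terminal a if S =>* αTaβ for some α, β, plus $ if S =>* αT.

We compute FOLLOW(T) using the standard algorithm.
FOLLOW(S) starts with {$}.
FIRST(P) = {*, +, b}
FIRST(Q) = {*, +, b}
FIRST(R) = {*, +, b}
FIRST(S) = {*, +, b}
FIRST(T) = {+, ε}
FOLLOW(P) = {b}
FOLLOW(Q) = {$, *, b}
FOLLOW(R) = {*, b}
FOLLOW(S) = {$, *, b}
FOLLOW(T) = {*}
Therefore, FOLLOW(T) = {*}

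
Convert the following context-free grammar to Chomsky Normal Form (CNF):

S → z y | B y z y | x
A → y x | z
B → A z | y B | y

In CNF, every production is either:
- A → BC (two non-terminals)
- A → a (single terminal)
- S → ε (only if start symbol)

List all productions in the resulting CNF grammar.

TZ → z; TY → y; S → x; TX → x; A → z; B → y; S → TZ TY; S → B X0; X0 → TY X1; X1 → TZ TY; A → TY TX; B → A TZ; B → TY B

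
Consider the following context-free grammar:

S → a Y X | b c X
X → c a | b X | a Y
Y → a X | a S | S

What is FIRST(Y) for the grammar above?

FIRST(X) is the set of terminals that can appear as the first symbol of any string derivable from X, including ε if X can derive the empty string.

We compute FIRST(Y) using the standard algorithm.
FIRST(S) = {a, b}
FIRST(X) = {a, b, c}
FIRST(Y) = {a, b}
Therefore, FIRST(Y) = {a, b}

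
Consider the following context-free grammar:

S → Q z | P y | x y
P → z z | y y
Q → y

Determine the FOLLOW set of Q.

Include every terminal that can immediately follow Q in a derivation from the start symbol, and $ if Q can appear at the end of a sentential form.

We compute FOLLOW(Q) using the standard algorithm.
FOLLOW(S) starts with {$}.
FIRST(P) = {y, z}
FIRST(Q) = {y}
FIRST(S) = {x, y, z}
FOLLOW(P) = {y}
FOLLOW(Q) = {z}
FOLLOW(S) = {$}
Therefore, FOLLOW(Q) = {z}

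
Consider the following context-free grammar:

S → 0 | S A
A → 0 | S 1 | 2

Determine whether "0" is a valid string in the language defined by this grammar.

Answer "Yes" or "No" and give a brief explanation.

Yes - a valid derivation exists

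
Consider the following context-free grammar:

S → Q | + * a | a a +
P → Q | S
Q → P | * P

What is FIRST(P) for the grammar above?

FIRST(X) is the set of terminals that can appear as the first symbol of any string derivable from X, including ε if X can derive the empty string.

We compute FIRST(P) using the standard algorithm.
FIRST(P) = {*, +, a}
FIRST(Q) = {*, +, a}
FIRST(S) = {*, +, a}
Therefore, FIRST(P) = {*, +, a}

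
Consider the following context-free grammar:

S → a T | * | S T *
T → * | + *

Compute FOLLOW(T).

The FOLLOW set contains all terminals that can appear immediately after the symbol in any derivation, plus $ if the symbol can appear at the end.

We compute FOLLOW(T) using the standard algorithm.
FOLLOW(S) starts with {$}.
FIRST(S) = {*, a}
FIRST(T) = {*, +}
FOLLOW(S) = {$, *, +}
FOLLOW(T) = {$, *, +}
Therefore, FOLLOW(T) = {$, *, +}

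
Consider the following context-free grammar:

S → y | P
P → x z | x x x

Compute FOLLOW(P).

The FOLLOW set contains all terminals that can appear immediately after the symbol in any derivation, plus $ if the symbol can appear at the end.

We compute FOLLOW(P) using the standard algorithm.
FOLLOW(S) starts with {$}.
FIRST(P) = {x}
FIRST(S) = {x, y}
FOLLOW(P) = {$}
FOLLOW(S) = {$}
Therefore, FOLLOW(P) = {$}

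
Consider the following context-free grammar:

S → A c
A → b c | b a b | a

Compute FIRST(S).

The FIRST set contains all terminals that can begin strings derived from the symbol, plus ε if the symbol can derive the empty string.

We compute FIRST(S) using the standard algorithm.
FIRST(A) = {a, b}
FIRST(S) = {a, b}
Therefore, FIRST(S) = {a, b}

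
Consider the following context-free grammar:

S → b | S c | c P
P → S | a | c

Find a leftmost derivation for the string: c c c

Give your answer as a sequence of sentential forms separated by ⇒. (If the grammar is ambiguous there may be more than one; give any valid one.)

S ⇒ S c ⇒ c P c ⇒ c c c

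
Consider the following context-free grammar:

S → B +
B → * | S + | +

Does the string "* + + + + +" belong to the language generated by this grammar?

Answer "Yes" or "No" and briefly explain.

Yes - a valid derivation exists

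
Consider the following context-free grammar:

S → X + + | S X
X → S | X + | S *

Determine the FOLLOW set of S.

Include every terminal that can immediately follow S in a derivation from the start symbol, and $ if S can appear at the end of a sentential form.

We compute FOLLOW(S) using the standard algorithm.
FOLLOW(S) starts with {$}.
FIRST(S) = {}
FIRST(X) = {}
FOLLOW(S) = {$, *, +}
FOLLOW(X) = {$, *, +}
Therefore, FOLLOW(S) = {$, *, +}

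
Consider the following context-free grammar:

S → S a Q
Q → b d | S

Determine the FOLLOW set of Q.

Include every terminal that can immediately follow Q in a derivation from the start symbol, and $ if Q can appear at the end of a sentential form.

We compute FOLLOW(Q) using the standard algorithm.
FOLLOW(S) starts with {$}.
FIRST(Q) = {b}
FIRST(S) = {}
FOLLOW(Q) = {$, a}
FOLLOW(S) = {$, a}
Therefore, FOLLOW(Q) = {$, a}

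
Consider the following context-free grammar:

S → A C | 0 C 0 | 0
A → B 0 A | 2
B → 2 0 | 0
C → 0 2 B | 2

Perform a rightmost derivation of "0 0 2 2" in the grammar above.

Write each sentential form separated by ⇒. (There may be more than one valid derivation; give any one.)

S ⇒ A C ⇒ A 2 ⇒ B 0 A 2 ⇒ B 0 2 2 ⇒ 0 0 2 2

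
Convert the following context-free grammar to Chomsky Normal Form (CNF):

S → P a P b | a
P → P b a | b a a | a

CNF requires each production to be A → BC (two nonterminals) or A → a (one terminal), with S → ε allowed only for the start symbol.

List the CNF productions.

TA → a; TB → b; S → a; P → a; S → P X0; X0 → TA X1; X1 → P TB; P → P X2; X2 → TB TA; P → TB X3; X3 → TA TA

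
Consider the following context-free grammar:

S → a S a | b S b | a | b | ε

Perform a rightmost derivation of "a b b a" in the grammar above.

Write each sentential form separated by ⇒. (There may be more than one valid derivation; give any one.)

S ⇒ a S a ⇒ a b S b a ⇒ a b b a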